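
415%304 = 111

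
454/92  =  227/46 = 4.93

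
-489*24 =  - 11736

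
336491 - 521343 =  - 184852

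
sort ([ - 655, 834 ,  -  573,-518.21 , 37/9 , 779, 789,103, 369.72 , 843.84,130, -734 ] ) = [ - 734, - 655,-573 , -518.21 , 37/9 , 103, 130,369.72, 779, 789, 834, 843.84]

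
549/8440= 549/8440 = 0.07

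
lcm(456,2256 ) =42864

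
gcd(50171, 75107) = 1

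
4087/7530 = 4087/7530 = 0.54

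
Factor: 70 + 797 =3^1* 17^2 = 867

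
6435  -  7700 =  - 1265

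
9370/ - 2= - 4685+0/1 = - 4685.00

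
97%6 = 1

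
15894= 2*7947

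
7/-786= - 1 + 779/786 = - 0.01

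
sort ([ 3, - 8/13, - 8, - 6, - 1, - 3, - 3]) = [ - 8, - 6,  -  3,  -  3, - 1,  -  8/13,3 ] 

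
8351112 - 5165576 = 3185536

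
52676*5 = 263380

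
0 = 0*669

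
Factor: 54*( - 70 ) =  - 3780=- 2^2*3^3 * 5^1*7^1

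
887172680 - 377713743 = 509458937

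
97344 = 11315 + 86029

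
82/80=41/40 = 1.02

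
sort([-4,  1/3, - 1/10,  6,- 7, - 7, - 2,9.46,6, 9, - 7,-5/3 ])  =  [ - 7, - 7 , - 7, - 4, - 2, - 5/3, - 1/10,1/3,6,  6 , 9,9.46 ]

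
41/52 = 41/52= 0.79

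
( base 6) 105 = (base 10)41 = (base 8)51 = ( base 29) 1c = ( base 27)1e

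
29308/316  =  92+59/79 = 92.75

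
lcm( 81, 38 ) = 3078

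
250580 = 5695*44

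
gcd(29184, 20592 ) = 48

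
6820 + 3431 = 10251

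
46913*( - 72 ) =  - 3377736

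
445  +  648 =1093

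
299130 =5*59826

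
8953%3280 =2393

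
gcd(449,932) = 1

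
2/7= 2/7  =  0.29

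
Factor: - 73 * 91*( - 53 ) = 352079 = 7^1*13^1*53^1*73^1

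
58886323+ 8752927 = 67639250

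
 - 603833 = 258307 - 862140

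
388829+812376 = 1201205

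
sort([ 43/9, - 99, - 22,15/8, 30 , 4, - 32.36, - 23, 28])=[ - 99, - 32.36, - 23, - 22,15/8,4,43/9,28,30] 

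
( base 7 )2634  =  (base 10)1005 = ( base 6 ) 4353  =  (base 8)1755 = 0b1111101101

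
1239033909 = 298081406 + 940952503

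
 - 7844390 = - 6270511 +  - 1573879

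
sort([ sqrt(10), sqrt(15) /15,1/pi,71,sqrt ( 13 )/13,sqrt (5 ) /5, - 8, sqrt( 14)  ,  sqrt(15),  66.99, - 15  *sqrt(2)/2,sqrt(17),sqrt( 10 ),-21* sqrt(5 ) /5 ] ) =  [ - 15*sqrt ( 2) /2, - 21*sqrt(5) /5, - 8,sqrt(15) /15, sqrt( 13)/13, 1/pi,sqrt(5 ) /5, sqrt( 10),sqrt(  10),sqrt( 14 ), sqrt( 15 ), sqrt(17 ),  66.99,  71]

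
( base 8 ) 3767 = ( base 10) 2039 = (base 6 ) 13235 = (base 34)1PX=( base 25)36e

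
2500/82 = 30  +  20/41 = 30.49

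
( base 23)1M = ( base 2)101101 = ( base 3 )1200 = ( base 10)45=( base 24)1l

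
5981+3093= 9074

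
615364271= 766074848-150710577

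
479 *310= 148490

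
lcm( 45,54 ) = 270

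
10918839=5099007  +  5819832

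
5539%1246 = 555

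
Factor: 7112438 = 2^1 * 3556219^1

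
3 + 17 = 20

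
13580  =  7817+5763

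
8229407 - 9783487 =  -1554080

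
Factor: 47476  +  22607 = 3^2*13^1*599^1 = 70083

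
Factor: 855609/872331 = 307/313= 307^1*313^ ( - 1)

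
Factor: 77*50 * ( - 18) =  - 69300 = -2^2  *3^2*5^2*7^1*11^1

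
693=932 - 239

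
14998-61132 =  - 46134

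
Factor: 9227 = 9227^1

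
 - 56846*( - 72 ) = 4092912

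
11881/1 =11881=11881.00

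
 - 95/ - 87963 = 95/87963 = 0.00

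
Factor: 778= 2^1*389^1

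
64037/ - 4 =-64037/4 = -16009.25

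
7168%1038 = 940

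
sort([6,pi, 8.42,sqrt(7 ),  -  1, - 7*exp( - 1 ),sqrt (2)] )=[ - 7*exp( - 1 ), - 1,sqrt(2)  ,  sqrt (7 ), pi,  6,8.42]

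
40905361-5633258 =35272103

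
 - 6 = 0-6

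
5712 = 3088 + 2624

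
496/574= 248/287= 0.86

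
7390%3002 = 1386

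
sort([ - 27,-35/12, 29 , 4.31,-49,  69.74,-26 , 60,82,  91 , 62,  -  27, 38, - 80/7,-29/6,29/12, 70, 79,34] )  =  [ - 49,-27, - 27,-26,-80/7,-29/6, -35/12,29/12,  4.31, 29 , 34,38,  60, 62, 69.74,  70, 79, 82, 91]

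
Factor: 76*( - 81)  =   - 2^2*3^4*19^1 = - 6156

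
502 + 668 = 1170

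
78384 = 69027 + 9357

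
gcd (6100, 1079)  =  1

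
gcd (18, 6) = 6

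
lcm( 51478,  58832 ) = 411824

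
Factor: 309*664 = 205176 = 2^3*3^1*83^1 * 103^1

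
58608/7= 8372 + 4/7= 8372.57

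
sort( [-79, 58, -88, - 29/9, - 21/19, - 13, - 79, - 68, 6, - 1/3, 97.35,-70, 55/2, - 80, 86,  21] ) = [ - 88, - 80, - 79,-79, - 70,  -  68, - 13, - 29/9, - 21/19, - 1/3, 6,21, 55/2, 58,86, 97.35]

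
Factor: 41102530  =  2^1*5^1*7^1 * 587179^1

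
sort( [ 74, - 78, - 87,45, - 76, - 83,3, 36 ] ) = [ - 87, -83,-78,-76, 3,36 , 45,74 ]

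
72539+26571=99110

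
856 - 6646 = -5790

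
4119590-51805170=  - 47685580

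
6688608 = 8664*772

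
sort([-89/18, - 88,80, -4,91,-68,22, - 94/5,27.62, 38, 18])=[ - 88, - 68,- 94/5 ,-89/18, - 4,18, 22,27.62, 38,  80, 91] 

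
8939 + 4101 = 13040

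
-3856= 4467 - 8323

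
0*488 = 0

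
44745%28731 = 16014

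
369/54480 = 123/18160 = 0.01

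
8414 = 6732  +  1682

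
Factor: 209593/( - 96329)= - 17^1*12329^1*96329^( - 1 ) 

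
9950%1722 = 1340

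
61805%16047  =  13664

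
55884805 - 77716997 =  - 21832192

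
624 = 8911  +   - 8287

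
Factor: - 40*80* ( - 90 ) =2^8*3^2 * 5^3=288000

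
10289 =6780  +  3509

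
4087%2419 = 1668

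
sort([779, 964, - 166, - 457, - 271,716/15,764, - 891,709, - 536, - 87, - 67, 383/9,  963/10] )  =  [ - 891, - 536, - 457,-271,-166 , - 87, -67,383/9,716/15, 963/10, 709,764,779,964] 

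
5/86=5/86 =0.06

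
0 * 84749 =0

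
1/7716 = 1/7716 = 0.00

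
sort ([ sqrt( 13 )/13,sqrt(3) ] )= [ sqrt(13 ) /13, sqrt( 3 ) ] 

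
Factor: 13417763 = 23^1 * 43^1*13567^1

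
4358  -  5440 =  - 1082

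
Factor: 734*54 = 2^2 * 3^3*367^1 = 39636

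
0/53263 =0 = 0.00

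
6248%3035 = 178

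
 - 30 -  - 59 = 29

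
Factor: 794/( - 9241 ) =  - 2^1 * 397^1*9241^(- 1)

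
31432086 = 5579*5634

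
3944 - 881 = 3063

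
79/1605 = 79/1605 = 0.05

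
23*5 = 115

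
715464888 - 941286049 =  - 225821161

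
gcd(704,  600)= 8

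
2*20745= 41490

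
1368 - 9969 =-8601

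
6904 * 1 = 6904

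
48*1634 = 78432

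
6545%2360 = 1825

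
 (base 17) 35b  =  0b1111000011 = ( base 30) 123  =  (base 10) 963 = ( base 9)1280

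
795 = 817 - 22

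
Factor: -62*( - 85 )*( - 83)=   -  437410 =- 2^1*5^1*17^1*31^1* 83^1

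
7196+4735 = 11931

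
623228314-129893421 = 493334893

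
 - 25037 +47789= 22752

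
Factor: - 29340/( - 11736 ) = 2^( - 1 ) * 5^1 = 5/2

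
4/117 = 4/117=0.03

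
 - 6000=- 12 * 500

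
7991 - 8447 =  - 456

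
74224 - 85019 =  - 10795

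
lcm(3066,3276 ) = 239148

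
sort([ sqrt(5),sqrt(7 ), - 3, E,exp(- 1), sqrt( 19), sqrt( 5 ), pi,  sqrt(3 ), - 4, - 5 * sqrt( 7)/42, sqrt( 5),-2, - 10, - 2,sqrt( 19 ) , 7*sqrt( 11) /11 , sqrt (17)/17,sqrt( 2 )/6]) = [- 10,  -  4, - 3, - 2,-2,- 5*sqrt( 7 )/42,sqrt( 2) /6,sqrt(17 ) /17  ,  exp (-1), sqrt(3), 7*sqrt(11 ) /11,sqrt( 5) , sqrt ( 5 ), sqrt( 5 ),sqrt(7 ), E , pi, sqrt( 19 ), sqrt(19 )]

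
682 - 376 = 306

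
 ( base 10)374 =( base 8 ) 566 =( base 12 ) 272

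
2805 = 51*55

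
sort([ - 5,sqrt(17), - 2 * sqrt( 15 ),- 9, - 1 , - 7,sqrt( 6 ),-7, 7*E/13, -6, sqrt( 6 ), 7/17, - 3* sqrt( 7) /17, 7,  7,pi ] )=[- 9, - 2*sqrt(15 ), - 7 , - 7,  -  6, - 5, - 1,-3* sqrt( 7)/17, 7/17, 7* E/13,sqrt (6), sqrt(6 ), pi,sqrt( 17),7,7] 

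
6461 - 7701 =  - 1240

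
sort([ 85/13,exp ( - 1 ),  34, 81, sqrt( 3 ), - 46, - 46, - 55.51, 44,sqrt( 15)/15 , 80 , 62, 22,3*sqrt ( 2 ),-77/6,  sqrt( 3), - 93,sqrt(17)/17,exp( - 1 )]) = [ - 93, - 55.51, - 46 , - 46, - 77/6,sqrt(17)/17 , sqrt( 15 )/15,  exp(-1), exp( - 1 ), sqrt( 3 ),sqrt( 3 ), 3*sqrt( 2),85/13 , 22,34,44,62,80,81]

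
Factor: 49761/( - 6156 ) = - 2^( - 2 )*3^(-1 ) *97^1 = - 97/12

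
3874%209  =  112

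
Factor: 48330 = 2^1*3^3*5^1*179^1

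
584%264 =56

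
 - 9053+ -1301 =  - 10354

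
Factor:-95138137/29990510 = -2^(-1)*5^( - 1) *11^(- 1 )*17^1*37^1*103^( - 1)*2647^(-1 )*151253^1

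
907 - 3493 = - 2586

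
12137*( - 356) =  - 4320772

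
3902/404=1951/202= 9.66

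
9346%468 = 454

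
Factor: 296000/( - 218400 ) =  - 370/273 = -2^1 * 3^(-1)*5^1 * 7^(-1) *13^( - 1)*37^1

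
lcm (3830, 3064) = 15320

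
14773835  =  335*44101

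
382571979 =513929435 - 131357456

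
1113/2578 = 1113/2578 = 0.43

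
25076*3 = 75228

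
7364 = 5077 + 2287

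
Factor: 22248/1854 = 2^2*3^1  =  12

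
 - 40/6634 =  - 20/3317  =  - 0.01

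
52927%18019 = 16889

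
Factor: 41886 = 2^1*3^2*13^1*179^1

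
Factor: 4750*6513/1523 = 30936750/1523=2^1  *  3^1 * 5^3*13^1*19^1*167^1*1523^( - 1)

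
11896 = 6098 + 5798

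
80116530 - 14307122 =65809408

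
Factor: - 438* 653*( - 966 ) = 2^2*3^2*7^1*23^1*73^1 * 653^1 = 276289524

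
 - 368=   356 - 724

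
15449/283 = 54+167/283 = 54.59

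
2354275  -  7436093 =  - 5081818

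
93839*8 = 750712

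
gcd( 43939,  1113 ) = 7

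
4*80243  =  320972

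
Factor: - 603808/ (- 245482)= 301904/122741   =  2^4*18869^1*122741^(-1) 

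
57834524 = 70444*821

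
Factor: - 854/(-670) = 5^( - 1)*7^1*61^1*67^(-1 ) = 427/335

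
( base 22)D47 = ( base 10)6387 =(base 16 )18F3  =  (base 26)9BH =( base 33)5SI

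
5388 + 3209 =8597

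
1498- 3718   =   - 2220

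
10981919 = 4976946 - -6004973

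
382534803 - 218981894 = 163552909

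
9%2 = 1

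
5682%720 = 642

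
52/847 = 52/847  =  0.06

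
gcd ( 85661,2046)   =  1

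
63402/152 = 417 + 9/76 = 417.12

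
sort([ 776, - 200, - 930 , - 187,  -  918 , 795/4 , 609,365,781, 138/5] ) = [  -  930, -918,-200,  -  187, 138/5,795/4, 365, 609 , 776, 781]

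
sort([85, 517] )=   [ 85,  517] 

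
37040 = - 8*(-4630)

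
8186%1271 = 560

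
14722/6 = 7361/3 = 2453.67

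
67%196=67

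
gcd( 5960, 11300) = 20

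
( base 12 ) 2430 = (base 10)4068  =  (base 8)7744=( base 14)16a8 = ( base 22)88k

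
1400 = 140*10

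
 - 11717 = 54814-66531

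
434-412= 22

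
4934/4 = 2467/2 = 1233.50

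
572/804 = 143/201 = 0.71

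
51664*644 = 33271616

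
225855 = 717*315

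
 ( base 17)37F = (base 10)1001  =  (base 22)21b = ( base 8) 1751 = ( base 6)4345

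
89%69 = 20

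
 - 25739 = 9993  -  35732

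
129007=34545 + 94462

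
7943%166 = 141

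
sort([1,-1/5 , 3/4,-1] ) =[ - 1,- 1/5,  3/4  ,  1 ]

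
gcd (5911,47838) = 1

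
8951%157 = 2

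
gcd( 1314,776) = 2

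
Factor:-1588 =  - 2^2*397^1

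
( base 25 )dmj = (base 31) 91e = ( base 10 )8694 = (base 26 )CMA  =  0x21F6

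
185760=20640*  9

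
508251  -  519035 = -10784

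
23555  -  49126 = - 25571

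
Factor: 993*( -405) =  - 3^5* 5^1*331^1 = -402165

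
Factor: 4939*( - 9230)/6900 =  - 4558697/690  =  -  2^( - 1)*3^( - 1)*5^( - 1) *11^1*13^1*23^( - 1 )*71^1*449^1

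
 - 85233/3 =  - 28411 = - 28411.00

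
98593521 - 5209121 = 93384400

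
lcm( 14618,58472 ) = 58472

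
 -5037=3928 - 8965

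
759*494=374946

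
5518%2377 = 764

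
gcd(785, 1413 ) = 157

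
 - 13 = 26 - 39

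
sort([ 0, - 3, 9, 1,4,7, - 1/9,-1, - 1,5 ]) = [ - 3, - 1, - 1 , - 1/9, 0, 1, 4,5, 7,9]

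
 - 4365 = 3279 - 7644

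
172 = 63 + 109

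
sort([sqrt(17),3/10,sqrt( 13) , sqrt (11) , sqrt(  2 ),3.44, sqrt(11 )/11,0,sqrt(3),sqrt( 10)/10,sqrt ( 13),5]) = [0 , 3/10,  sqrt(11 ) /11,sqrt( 10) /10 , sqrt(2) , sqrt ( 3),  sqrt( 11), 3.44 , sqrt( 13) , sqrt(13), sqrt(17 ), 5] 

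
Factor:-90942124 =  - 2^2*7^1*13^1 * 433^1*577^1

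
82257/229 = 82257/229 = 359.20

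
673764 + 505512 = 1179276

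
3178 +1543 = 4721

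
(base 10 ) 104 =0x68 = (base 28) 3K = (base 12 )88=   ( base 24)48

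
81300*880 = 71544000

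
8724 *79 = 689196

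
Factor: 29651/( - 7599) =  - 199/51 = - 3^( - 1)*17^(-1)*199^1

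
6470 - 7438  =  -968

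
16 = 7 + 9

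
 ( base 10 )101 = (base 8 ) 145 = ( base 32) 35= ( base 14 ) 73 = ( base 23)49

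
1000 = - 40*( - 25)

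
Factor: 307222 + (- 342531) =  - 17^1*31^1*67^1= - 35309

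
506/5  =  506/5 = 101.20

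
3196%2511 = 685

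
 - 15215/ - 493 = 30 + 25/29=30.86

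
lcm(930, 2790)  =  2790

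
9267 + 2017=11284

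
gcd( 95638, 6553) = 1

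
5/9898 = 5/9898 = 0.00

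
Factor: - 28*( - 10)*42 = 2^4*3^1*5^1*7^2= 11760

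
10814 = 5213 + 5601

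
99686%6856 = 3702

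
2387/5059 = 2387/5059 = 0.47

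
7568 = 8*946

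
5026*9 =45234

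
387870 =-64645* (  -  6)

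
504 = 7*72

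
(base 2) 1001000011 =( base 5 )4304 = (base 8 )1103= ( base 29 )js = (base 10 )579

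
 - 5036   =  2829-7865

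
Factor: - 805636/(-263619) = 2^2*3^( - 2 )*13^1 * 17^(-1 ) * 1723^(  -  1) *15493^1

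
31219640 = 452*69070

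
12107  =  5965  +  6142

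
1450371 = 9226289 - 7775918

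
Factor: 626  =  2^1 * 313^1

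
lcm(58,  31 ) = 1798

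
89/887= 89/887 = 0.10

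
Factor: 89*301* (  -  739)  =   - 7^1*43^1* 89^1*739^1 = -  19797071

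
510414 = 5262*97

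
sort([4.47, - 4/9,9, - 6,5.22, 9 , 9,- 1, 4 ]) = [ - 6, - 1, - 4/9, 4  ,  4.47,5.22, 9, 9,  9] 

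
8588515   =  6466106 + 2122409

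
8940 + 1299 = 10239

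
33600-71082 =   -  37482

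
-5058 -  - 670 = -4388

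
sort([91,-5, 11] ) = [ - 5, 11, 91] 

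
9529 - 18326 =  - 8797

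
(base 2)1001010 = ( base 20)3e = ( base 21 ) 3b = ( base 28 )2i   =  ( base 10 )74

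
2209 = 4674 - 2465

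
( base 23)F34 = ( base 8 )17510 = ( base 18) 16CG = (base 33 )7BM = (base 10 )8008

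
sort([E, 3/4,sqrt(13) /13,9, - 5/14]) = [ -5/14,sqrt(13 ) /13,  3/4,  E,  9]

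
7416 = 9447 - 2031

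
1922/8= 961/4 = 240.25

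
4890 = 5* 978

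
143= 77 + 66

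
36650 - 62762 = - 26112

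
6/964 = 3/482 = 0.01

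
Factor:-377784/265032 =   -  583/409 = -11^1*53^1*409^( - 1)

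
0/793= 0 = 0.00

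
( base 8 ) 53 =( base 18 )27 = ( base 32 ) 1b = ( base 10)43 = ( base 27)1G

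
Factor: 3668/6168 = 2^(-1)*3^( - 1) * 7^1 * 131^1*257^( - 1 ) = 917/1542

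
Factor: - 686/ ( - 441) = 14/9 = 2^1*3^( - 2 )*7^1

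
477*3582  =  1708614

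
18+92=110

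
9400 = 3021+6379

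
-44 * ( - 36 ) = 1584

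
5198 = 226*23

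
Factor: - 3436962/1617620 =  - 1718481/808810 = - 2^(-1) * 3^1*5^(-1)*29^(  -  1 )* 2789^(-1)  *  572827^1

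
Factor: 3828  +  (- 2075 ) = 1753^1= 1753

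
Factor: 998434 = 2^1*67^1*7451^1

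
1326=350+976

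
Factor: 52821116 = 2^2*13205279^1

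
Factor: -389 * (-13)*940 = 2^2*5^1*13^1*47^1*389^1 = 4753580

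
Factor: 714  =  2^1*3^1*7^1 * 17^1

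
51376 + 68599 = 119975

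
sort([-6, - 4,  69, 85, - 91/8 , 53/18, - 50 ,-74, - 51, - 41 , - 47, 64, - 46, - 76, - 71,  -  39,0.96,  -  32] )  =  [ - 76, - 74,- 71,-51, -50, - 47, - 46, - 41, - 39  ,-32, - 91/8,  -  6, - 4,0.96,53/18,64,69,85]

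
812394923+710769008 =1523163931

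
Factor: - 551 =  - 19^1*29^1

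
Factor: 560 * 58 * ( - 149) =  - 2^5 *5^1*7^1*29^1 * 149^1  =  - 4839520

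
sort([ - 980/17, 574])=[ - 980/17,574 ] 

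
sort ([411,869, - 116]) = [ - 116, 411, 869]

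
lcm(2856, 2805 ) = 157080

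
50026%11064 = 5770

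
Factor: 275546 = 2^1*311^1*443^1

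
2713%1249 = 215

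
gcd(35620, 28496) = 7124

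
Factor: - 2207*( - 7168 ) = 2^10*7^1 * 2207^1 = 15819776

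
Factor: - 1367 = - 1367^1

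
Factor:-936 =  -2^3*3^2*13^1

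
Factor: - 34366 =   -  2^1*17183^1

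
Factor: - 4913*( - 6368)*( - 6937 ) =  -217030871008 = -2^5*7^1*17^3*199^1*991^1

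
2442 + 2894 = 5336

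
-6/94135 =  - 6/94135  =  - 0.00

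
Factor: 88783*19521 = 1733132943 =3^4 * 47^1*241^1*  1889^1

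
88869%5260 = 4709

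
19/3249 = 1/171 = 0.01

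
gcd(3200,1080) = 40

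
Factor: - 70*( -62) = 4340 = 2^2*5^1*7^1 * 31^1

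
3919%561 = 553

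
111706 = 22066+89640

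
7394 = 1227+6167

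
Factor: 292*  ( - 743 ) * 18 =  - 3905208 = -2^3*3^2 * 73^1 *743^1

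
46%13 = 7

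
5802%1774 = 480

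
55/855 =11/171  =  0.06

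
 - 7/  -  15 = 7/15 = 0.47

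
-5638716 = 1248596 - 6887312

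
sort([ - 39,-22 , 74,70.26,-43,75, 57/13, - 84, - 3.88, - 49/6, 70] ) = [ - 84,  -  43, - 39, - 22, - 49/6, - 3.88, 57/13,70,  70.26, 74,75] 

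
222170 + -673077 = -450907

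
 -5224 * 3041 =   -  15886184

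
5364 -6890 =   -  1526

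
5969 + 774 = 6743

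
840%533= 307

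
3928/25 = 157 + 3/25 =157.12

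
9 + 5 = 14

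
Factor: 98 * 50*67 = 328300 = 2^2 * 5^2*7^2*67^1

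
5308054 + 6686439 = 11994493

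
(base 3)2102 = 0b1000001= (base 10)65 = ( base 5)230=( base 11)5A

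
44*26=1144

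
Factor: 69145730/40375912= 34572865/20187956 = 2^(-2)*5^1*19^(-1)*131^1*491^( - 1)*541^(-1)*52783^1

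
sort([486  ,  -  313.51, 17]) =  [-313.51,  17, 486 ]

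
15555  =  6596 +8959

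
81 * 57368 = 4646808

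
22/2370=11/1185= 0.01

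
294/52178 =21/3727 = 0.01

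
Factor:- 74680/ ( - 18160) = 2^( - 1)*227^ ( - 1 )*1867^1 =1867/454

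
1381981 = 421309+960672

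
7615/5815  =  1  +  360/1163 = 1.31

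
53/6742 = 53/6742 =0.01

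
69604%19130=12214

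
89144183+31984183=121128366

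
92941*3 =278823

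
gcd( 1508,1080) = 4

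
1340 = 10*134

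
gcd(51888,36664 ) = 8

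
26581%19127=7454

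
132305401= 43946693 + 88358708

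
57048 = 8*7131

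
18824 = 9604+9220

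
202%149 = 53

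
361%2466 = 361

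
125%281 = 125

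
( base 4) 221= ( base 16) 29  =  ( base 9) 45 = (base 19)23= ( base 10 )41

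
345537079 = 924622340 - 579085261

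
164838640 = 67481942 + 97356698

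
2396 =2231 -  - 165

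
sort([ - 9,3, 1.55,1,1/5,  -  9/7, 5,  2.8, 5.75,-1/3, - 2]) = [ - 9, - 2, - 9/7, - 1/3 , 1/5, 1, 1.55, 2.8, 3,5, 5.75]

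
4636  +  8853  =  13489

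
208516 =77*2708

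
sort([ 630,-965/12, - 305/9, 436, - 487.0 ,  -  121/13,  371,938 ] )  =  [ - 487.0, - 965/12, - 305/9, - 121/13, 371, 436 , 630, 938] 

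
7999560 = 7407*1080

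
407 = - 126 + 533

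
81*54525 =4416525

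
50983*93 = 4741419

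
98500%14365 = 12310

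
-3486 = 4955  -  8441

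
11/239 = 11/239 = 0.05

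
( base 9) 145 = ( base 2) 1111010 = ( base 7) 233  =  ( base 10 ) 122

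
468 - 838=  -370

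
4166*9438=39318708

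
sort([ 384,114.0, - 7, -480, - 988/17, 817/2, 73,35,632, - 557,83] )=[-557,-480 , - 988/17,-7 , 35,73, 83,114.0,384 , 817/2, 632]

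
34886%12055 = 10776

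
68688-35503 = 33185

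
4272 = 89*48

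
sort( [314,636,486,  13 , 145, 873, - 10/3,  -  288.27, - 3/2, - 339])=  [ - 339, - 288.27, - 10/3,  -  3/2,13,145, 314, 486,636,873 ] 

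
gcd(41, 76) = 1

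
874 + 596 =1470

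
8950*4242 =37965900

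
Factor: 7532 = 2^2 * 7^1*269^1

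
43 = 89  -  46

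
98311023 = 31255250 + 67055773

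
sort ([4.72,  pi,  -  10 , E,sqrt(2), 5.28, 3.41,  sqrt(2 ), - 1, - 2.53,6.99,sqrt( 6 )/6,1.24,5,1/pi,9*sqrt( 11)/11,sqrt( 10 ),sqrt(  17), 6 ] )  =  [ - 10, - 2.53, - 1 , 1/pi,sqrt(6)/6,1.24,sqrt ( 2 ), sqrt( 2 ),9  *sqrt(11 ) /11,  E,pi,sqrt( 10),3.41,sqrt(17),4.72,5,5.28,6,6.99]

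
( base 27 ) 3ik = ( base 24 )4g5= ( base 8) 5205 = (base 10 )2693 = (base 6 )20245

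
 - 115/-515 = 23/103 = 0.22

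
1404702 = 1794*783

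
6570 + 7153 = 13723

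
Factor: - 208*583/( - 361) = 121264/361 = 2^4*11^1*13^1*19^(-2)*53^1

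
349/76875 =349/76875=0.00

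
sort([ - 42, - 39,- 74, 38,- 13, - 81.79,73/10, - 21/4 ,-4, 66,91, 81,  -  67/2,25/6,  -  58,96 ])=[ - 81.79, -74,-58, - 42, - 39, - 67/2, - 13, - 21/4, - 4, 25/6,73/10,38,66, 81,91, 96 ] 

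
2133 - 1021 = 1112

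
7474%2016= 1426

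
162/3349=162/3349 = 0.05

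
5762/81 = 5762/81 =71.14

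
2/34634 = 1/17317 = 0.00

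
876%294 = 288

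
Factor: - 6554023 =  - 7^1*61^1*15349^1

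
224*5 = 1120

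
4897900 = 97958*50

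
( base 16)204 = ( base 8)1004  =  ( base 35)EQ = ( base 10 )516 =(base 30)H6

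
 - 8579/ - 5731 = 8579/5731 = 1.50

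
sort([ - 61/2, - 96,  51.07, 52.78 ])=[ - 96,-61/2,51.07, 52.78]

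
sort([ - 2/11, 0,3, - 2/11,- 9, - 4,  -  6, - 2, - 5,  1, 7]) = [ - 9,-6, - 5, - 4,  -  2, - 2/11, - 2/11, 0,  1,3,7 ]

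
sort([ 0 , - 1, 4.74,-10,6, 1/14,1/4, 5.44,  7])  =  [ - 10, - 1 , 0,1/14, 1/4,4.74,5.44, 6,  7 ]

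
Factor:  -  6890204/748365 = - 2^2*3^(-1)*5^ ( - 1) * 49891^( - 1 )*1722551^1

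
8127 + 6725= 14852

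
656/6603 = 656/6603=0.10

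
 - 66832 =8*( - 8354 ) 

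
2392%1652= 740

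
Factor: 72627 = 3^1*43^1 * 563^1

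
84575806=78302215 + 6273591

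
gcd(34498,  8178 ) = 94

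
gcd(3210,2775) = 15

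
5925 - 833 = 5092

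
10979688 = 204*53822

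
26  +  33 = 59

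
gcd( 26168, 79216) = 8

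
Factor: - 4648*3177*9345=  - 2^3*3^3*5^1*7^2*83^1*89^1*353^1 = - 137994774120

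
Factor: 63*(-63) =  - 3969 =- 3^4 * 7^2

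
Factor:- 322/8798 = - 7^1*23^1*53^( - 1 )*83^(-1 ) = -  161/4399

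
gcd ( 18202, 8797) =19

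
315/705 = 21/47 = 0.45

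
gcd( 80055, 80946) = 27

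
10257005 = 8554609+1702396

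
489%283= 206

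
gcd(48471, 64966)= 1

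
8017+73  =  8090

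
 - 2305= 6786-9091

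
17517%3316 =937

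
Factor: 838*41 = 2^1*41^1*419^1 = 34358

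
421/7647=421/7647 = 0.06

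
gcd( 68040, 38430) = 630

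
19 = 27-8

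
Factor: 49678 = 2^1*59^1*421^1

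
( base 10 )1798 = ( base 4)130012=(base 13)a84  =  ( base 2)11100000110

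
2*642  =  1284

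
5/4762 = 5/4762 = 0.00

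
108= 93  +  15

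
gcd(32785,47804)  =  1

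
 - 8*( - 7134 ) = 57072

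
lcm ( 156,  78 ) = 156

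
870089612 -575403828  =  294685784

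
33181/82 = 404 + 53/82=   404.65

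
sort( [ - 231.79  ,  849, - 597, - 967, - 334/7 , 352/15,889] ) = [-967,-597,- 231.79,-334/7, 352/15, 849, 889] 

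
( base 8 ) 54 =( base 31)1D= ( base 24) 1k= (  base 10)44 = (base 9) 48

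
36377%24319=12058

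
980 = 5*196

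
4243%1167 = 742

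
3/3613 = 3/3613=0.00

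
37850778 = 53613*706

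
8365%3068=2229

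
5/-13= - 1+8/13 = - 0.38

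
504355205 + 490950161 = 995305366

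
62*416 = 25792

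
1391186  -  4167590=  - 2776404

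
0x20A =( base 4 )20022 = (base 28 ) ii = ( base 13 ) 312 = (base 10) 522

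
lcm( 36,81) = 324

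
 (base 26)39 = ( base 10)87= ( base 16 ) 57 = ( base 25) 3c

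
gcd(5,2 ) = 1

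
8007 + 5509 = 13516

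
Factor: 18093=3^1*37^1*163^1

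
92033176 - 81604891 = 10428285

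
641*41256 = 26445096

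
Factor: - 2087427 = - 3^1*695809^1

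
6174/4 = 1543 + 1/2=1543.50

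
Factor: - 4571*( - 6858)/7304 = 15673959/3652 = 2^(  -  2)*3^3 * 7^1*11^( - 1 )*83^ ( - 1 )*127^1*653^1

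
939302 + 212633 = 1151935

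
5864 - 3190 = 2674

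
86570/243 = 86570/243 = 356.26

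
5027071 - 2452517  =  2574554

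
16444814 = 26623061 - 10178247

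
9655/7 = 9655/7 = 1379.29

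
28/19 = 28/19 = 1.47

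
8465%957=809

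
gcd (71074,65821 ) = 1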